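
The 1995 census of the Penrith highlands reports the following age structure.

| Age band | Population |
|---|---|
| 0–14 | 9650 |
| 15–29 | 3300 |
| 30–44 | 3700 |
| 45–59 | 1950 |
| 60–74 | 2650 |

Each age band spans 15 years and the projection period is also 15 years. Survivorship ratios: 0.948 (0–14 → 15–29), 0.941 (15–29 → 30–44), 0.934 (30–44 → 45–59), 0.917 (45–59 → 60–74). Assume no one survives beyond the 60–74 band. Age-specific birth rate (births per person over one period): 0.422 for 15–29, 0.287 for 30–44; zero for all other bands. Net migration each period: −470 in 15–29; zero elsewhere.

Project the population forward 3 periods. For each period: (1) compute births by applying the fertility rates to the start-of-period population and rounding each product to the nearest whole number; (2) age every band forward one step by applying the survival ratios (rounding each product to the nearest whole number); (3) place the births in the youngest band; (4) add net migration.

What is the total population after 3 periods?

19007

Call the bands 1 to 5, youngest first.
— Period 1 —
Births: 3300 × 0.422 = 1393, 3700 × 0.287 = 1062 → 2455
Band 2: 9650 × 0.948 = 9148
Band 3: 3300 × 0.941 = 3105
Band 4: 3700 × 0.934 = 3456
Band 5: 1950 × 0.917 = 1788
Net migration: Band 2 − 470 → 8678
Population now: 0–14=2455, 15–29=8678, 30–44=3105, 45–59=3456, 60–74=1788
— Period 2 —
Births: 8678 × 0.422 = 3662, 3105 × 0.287 = 891 → 4553
Band 2: 2455 × 0.948 = 2327
Band 3: 8678 × 0.941 = 8166
Band 4: 3105 × 0.934 = 2900
Band 5: 3456 × 0.917 = 3169
Net migration: Band 2 − 470 → 1857
Population now: 0–14=4553, 15–29=1857, 30–44=8166, 45–59=2900, 60–74=3169
— Period 3 —
Births: 1857 × 0.422 = 784, 8166 × 0.287 = 2344 → 3128
Band 2: 4553 × 0.948 = 4316
Band 3: 1857 × 0.941 = 1747
Band 4: 8166 × 0.934 = 7627
Band 5: 2900 × 0.917 = 2659
Net migration: Band 2 − 470 → 3846
Population now: 0–14=3128, 15–29=3846, 30–44=1747, 45–59=7627, 60–74=2659
Total after period 3: 3128 + 3846 + 1747 + 7627 + 2659 = 19007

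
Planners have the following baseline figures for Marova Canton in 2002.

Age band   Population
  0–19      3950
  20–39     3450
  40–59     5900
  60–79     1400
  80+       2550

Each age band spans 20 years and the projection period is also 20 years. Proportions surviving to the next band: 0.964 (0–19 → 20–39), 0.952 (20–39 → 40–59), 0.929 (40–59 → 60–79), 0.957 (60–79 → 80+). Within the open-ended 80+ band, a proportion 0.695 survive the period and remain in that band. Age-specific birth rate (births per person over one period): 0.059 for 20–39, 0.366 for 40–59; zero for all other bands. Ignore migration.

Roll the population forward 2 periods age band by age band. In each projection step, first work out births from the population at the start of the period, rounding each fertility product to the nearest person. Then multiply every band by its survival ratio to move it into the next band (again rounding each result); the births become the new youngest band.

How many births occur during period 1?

2363

Let band 1 be 0–19 through band 5 = 80+.
— Period 1 —
Births: 3450 * 0.059 = 204  |  5900 * 0.366 = 2159 → total 2363
Band 2: 3950 * 0.964 = 3808
Band 3: 3450 * 0.952 = 3284
Band 4: 5900 * 0.929 = 5481
Band 5: 1400 * 0.957 + 2550 * 0.695 = 1340 + 1772 = 3112
Giving 2363 / 3808 / 3284 / 5481 / 3112.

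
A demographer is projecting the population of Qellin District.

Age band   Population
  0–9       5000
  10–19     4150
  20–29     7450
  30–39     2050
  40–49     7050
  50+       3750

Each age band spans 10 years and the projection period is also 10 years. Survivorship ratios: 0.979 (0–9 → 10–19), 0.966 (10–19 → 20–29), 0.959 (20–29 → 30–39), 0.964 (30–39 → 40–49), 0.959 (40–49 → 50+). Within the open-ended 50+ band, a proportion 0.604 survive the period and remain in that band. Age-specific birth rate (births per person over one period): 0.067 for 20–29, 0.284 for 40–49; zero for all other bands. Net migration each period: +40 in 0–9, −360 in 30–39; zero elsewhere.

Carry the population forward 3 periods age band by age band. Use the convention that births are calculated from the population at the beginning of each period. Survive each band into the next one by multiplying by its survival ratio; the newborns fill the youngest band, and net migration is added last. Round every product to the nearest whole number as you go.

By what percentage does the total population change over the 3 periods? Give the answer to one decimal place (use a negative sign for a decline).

Let group 1 be 0–9 through group 6 = 50+.
Period 1.
Births: 7450 * 0.067 = 499, 7050 * 0.284 = 2002 → total 2501
Group 2: 5000 * 0.979 = 4895
Group 3: 4150 * 0.966 = 4009
Group 4: 7450 * 0.959 = 7145
Group 5: 2050 * 0.964 = 1976
Group 6: 7050 * 0.959 + 3750 * 0.604 = 6761 + 2265 = 9026
Net migration: Group 1 + 40 → 2541; Group 4 − 360 → 6785
→ [2541, 4895, 4009, 6785, 1976, 9026]
Period 2.
Births: 4009 * 0.067 = 269, 1976 * 0.284 = 561 → total 830
Group 2: 2541 * 0.979 = 2488
Group 3: 4895 * 0.966 = 4729
Group 4: 4009 * 0.959 = 3845
Group 5: 6785 * 0.964 = 6541
Group 6: 1976 * 0.959 + 9026 * 0.604 = 1895 + 5452 = 7347
Net migration: Group 1 + 40 → 870; Group 4 − 360 → 3485
→ [870, 2488, 4729, 3485, 6541, 7347]
Period 3.
Births: 4729 * 0.067 = 317, 6541 * 0.284 = 1858 → total 2175
Group 2: 870 * 0.979 = 852
Group 3: 2488 * 0.966 = 2403
Group 4: 4729 * 0.959 = 4535
Group 5: 3485 * 0.964 = 3360
Group 6: 6541 * 0.959 + 7347 * 0.604 = 6273 + 4438 = 10711
Net migration: Group 1 + 40 → 2215; Group 4 − 360 → 4175
→ [2215, 852, 2403, 4175, 3360, 10711]
Total: 29450 → 23716; change = -5734; percentage change = -19.5%

-19.5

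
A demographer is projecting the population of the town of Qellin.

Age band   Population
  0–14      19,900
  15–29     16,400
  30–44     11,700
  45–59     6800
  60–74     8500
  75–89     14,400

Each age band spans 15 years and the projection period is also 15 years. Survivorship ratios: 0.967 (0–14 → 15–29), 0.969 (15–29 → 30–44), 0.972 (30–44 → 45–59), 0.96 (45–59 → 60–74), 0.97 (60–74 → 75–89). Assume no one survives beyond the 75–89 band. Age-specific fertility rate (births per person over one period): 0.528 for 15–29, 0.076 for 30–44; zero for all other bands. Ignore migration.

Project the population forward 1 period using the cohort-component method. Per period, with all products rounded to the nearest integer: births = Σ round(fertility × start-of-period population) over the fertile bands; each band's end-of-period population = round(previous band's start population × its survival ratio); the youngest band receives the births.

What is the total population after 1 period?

70828

Call the groups 1 to 6, youngest first.
— Period 1 —
Births: 16400 × 0.528 = 8659, 11700 × 0.076 = 889 ⇒ total 9548
Group 2: 19900 × 0.967 = 19243
Group 3: 16400 × 0.969 = 15892
Group 4: 11700 × 0.972 = 11372
Group 5: 6800 × 0.96 = 6528
Group 6: 8500 × 0.97 = 8245
Giving 9548 / 19243 / 15892 / 11372 / 6528 / 8245.
Total after period 1: 9548 + 19243 + 15892 + 11372 + 6528 + 8245 = 70828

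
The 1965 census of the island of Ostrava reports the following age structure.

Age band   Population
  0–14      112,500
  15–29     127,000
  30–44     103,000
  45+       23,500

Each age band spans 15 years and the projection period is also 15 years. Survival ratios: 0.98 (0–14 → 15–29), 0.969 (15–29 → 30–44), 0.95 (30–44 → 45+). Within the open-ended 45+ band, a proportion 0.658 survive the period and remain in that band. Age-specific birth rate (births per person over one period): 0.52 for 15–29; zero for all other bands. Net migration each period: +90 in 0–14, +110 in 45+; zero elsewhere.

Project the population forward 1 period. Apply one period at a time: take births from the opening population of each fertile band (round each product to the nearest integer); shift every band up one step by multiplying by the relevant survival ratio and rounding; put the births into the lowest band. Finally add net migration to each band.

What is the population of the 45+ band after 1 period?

113423

(Bands numbered youngest = 1 to oldest = 4.)
Period 1:
Births: 127000 * 0.52 = 66040
Band 2: 112500 * 0.98 = 110250
Band 3: 127000 * 0.969 = 123063
Band 4: 103000 * 0.95 + 23500 * 0.658 = 97850 + 15463 = 113313
Net migration: Band 1 + 90 → 66130; Band 4 + 110 → 113423
End of period: [66130, 110250, 123063, 113423]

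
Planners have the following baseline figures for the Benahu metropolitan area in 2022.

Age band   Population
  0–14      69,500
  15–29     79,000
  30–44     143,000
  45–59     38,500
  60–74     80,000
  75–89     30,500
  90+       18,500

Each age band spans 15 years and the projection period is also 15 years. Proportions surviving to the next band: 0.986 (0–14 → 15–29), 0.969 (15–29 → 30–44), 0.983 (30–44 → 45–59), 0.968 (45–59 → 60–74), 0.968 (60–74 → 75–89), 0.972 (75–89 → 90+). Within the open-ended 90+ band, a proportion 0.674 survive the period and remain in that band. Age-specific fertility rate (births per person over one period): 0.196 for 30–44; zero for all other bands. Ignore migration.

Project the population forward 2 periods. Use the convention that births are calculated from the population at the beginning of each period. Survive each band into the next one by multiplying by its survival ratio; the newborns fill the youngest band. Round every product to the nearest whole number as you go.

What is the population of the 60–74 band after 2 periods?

Period 1.
Births: 143000 * 0.196 = 28028
15–29: 69500 * 0.986 = 68527
30–44: 79000 * 0.969 = 76551
45–59: 143000 * 0.983 = 140569
60–74: 38500 * 0.968 = 37268
75–89: 80000 * 0.968 = 77440
90+: 30500 * 0.972 + 18500 * 0.674 = 29646 + 12469 = 42115
Population now: 0–14=28028, 15–29=68527, 30–44=76551, 45–59=140569, 60–74=37268, 75–89=77440, 90+=42115
Period 2.
Births: 76551 * 0.196 = 15004
15–29: 28028 * 0.986 = 27636
30–44: 68527 * 0.969 = 66403
45–59: 76551 * 0.983 = 75250
60–74: 140569 * 0.968 = 136071
75–89: 37268 * 0.968 = 36075
90+: 77440 * 0.972 + 42115 * 0.674 = 75272 + 28386 = 103658
Population now: 0–14=15004, 15–29=27636, 30–44=66403, 45–59=75250, 60–74=136071, 75–89=36075, 90+=103658

136071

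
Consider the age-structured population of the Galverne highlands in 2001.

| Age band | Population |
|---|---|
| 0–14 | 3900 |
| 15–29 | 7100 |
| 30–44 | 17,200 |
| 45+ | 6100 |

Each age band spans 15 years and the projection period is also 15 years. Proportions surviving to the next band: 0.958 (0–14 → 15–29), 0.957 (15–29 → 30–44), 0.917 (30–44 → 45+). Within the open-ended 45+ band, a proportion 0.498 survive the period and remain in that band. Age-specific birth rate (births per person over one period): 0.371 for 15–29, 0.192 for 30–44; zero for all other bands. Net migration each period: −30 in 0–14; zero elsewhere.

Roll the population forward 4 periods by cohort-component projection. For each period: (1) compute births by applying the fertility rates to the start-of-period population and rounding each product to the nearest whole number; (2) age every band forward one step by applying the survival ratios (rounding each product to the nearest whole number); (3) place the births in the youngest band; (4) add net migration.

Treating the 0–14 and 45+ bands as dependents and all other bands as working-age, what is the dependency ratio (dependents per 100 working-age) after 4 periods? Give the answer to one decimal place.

244.6

Period 1:
Births: 7100 * 0.371 = 2634 ; 17200 * 0.192 = 3302 → total 5936
15–29: 3900 * 0.958 = 3736
30–44: 7100 * 0.957 = 6795
45+: 17200 * 0.917 + 6100 * 0.498 = 15772 + 3038 = 18810
Net migration: 0–14 − 30 → 5906
Population now: 0–14=5906, 15–29=3736, 30–44=6795, 45+=18810
Period 2:
Births: 3736 * 0.371 = 1386 ; 6795 * 0.192 = 1305 → total 2691
15–29: 5906 * 0.958 = 5658
30–44: 3736 * 0.957 = 3575
45+: 6795 * 0.917 + 18810 * 0.498 = 6231 + 9367 = 15598
Net migration: 0–14 − 30 → 2661
Population now: 0–14=2661, 15–29=5658, 30–44=3575, 45+=15598
Period 3:
Births: 5658 * 0.371 = 2099 ; 3575 * 0.192 = 686 → total 2785
15–29: 2661 * 0.958 = 2549
30–44: 5658 * 0.957 = 5415
45+: 3575 * 0.917 + 15598 * 0.498 = 3278 + 7768 = 11046
Net migration: 0–14 − 30 → 2755
Population now: 0–14=2755, 15–29=2549, 30–44=5415, 45+=11046
Period 4:
Births: 2549 * 0.371 = 946 ; 5415 * 0.192 = 1040 → total 1986
15–29: 2755 * 0.958 = 2639
30–44: 2549 * 0.957 = 2439
45+: 5415 * 0.917 + 11046 * 0.498 = 4966 + 5501 = 10467
Net migration: 0–14 − 30 → 1956
Population now: 0–14=1956, 15–29=2639, 30–44=2439, 45+=10467
Dependents (band 0–14 + band 45+) = 1956 + 10467 = 12423; working-age = 5078; ratio = 12423/5078 × 100 = 244.6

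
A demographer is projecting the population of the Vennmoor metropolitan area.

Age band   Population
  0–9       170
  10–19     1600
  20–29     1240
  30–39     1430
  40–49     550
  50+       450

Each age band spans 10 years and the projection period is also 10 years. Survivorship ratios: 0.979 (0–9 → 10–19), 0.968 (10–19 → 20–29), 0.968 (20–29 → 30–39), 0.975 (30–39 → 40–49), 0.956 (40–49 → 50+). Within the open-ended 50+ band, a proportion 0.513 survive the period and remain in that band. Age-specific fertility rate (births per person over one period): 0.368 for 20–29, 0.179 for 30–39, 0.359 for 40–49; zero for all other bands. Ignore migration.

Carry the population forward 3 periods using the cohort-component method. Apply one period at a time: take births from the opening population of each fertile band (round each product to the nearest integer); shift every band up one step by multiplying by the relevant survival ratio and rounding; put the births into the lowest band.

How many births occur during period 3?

(Groups numbered youngest = 1 to oldest = 6.)
— Period 1 —
Births: 1240 × 0.368 = 456 ; 1430 × 0.179 = 256 ; 550 × 0.359 = 197 → total 909
Group 2: 170 × 0.979 = 166
Group 3: 1600 × 0.968 = 1549
Group 4: 1240 × 0.968 = 1200
Group 5: 1430 × 0.975 = 1394
Group 6: 550 × 0.956 + 450 × 0.513 = 526 + 231 = 757
End of period: [909, 166, 1549, 1200, 1394, 757]
— Period 2 —
Births: 1549 × 0.368 = 570 ; 1200 × 0.179 = 215 ; 1394 × 0.359 = 500 → total 1285
Group 2: 909 × 0.979 = 890
Group 3: 166 × 0.968 = 161
Group 4: 1549 × 0.968 = 1499
Group 5: 1200 × 0.975 = 1170
Group 6: 1394 × 0.956 + 757 × 0.513 = 1333 + 388 = 1721
End of period: [1285, 890, 161, 1499, 1170, 1721]
— Period 3 —
Births: 161 × 0.368 = 59 ; 1499 × 0.179 = 268 ; 1170 × 0.359 = 420 → total 747
Group 2: 1285 × 0.979 = 1258
Group 3: 890 × 0.968 = 862
Group 4: 161 × 0.968 = 156
Group 5: 1499 × 0.975 = 1462
Group 6: 1170 × 0.956 + 1721 × 0.513 = 1119 + 883 = 2002
End of period: [747, 1258, 862, 156, 1462, 2002]

747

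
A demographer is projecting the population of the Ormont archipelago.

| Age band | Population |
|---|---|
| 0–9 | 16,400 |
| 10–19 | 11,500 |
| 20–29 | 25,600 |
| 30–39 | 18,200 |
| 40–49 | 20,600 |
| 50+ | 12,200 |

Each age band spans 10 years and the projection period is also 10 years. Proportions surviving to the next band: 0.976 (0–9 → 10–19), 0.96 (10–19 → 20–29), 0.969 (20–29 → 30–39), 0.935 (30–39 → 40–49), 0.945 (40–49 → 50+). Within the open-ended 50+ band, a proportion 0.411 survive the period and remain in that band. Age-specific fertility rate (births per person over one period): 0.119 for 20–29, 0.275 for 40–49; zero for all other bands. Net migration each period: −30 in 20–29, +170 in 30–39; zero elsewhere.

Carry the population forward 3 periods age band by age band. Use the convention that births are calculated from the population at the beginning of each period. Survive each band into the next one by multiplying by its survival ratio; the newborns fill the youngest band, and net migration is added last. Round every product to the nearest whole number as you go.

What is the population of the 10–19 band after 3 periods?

5846

Let group 1 be 0–9 through group 6 = 50+.
Period 1.
Births: 25600 × 0.119 = 3046, 20600 × 0.275 = 5665 → 8711
Group 2: 16400 × 0.976 = 16006
Group 3: 11500 × 0.96 = 11040
Group 4: 25600 × 0.969 = 24806
Group 5: 18200 × 0.935 = 17017
Group 6: 20600 × 0.945 + 12200 × 0.411 = 19467 + 5014 = 24481
Net migration: Group 3 − 30 → 11010; Group 4 + 170 → 24976
End of period: [8711, 16006, 11010, 24976, 17017, 24481]
Period 2.
Births: 11010 × 0.119 = 1310, 17017 × 0.275 = 4680 → 5990
Group 2: 8711 × 0.976 = 8502
Group 3: 16006 × 0.96 = 15366
Group 4: 11010 × 0.969 = 10669
Group 5: 24976 × 0.935 = 23353
Group 6: 17017 × 0.945 + 24481 × 0.411 = 16081 + 10062 = 26143
Net migration: Group 3 − 30 → 15336; Group 4 + 170 → 10839
End of period: [5990, 8502, 15336, 10839, 23353, 26143]
Period 3.
Births: 15336 × 0.119 = 1825, 23353 × 0.275 = 6422 → 8247
Group 2: 5990 × 0.976 = 5846
Group 3: 8502 × 0.96 = 8162
Group 4: 15336 × 0.969 = 14861
Group 5: 10839 × 0.935 = 10134
Group 6: 23353 × 0.945 + 26143 × 0.411 = 22069 + 10745 = 32814
Net migration: Group 3 − 30 → 8132; Group 4 + 170 → 15031
End of period: [8247, 5846, 8132, 15031, 10134, 32814]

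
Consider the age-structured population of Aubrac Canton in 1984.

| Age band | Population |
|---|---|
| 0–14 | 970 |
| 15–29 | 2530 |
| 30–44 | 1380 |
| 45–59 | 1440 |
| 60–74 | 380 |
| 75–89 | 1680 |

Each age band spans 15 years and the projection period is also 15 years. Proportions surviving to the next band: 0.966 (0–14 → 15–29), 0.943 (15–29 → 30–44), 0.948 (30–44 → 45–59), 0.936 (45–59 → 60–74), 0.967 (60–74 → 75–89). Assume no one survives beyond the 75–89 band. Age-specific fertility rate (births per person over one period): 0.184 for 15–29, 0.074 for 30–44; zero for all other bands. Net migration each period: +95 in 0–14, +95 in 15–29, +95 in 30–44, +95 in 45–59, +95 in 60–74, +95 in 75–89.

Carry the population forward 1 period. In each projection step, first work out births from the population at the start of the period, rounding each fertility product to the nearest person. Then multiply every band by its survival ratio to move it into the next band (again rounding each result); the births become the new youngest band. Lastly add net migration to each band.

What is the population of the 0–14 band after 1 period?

Period 1:
Births: 2530 × 0.184 = 466 ; 1380 × 0.074 = 102 ⇒ total 568
15–29: 970 × 0.966 = 937
30–44: 2530 × 0.943 = 2386
45–59: 1380 × 0.948 = 1308
60–74: 1440 × 0.936 = 1348
75–89: 380 × 0.967 = 367
Net migration: 0–14 + 95 → 663; 15–29 + 95 → 1032; 30–44 + 95 → 2481; 45–59 + 95 → 1403; 60–74 + 95 → 1443; 75–89 + 95 → 462
Population now: 0–14=663, 15–29=1032, 30–44=2481, 45–59=1403, 60–74=1443, 75–89=462

663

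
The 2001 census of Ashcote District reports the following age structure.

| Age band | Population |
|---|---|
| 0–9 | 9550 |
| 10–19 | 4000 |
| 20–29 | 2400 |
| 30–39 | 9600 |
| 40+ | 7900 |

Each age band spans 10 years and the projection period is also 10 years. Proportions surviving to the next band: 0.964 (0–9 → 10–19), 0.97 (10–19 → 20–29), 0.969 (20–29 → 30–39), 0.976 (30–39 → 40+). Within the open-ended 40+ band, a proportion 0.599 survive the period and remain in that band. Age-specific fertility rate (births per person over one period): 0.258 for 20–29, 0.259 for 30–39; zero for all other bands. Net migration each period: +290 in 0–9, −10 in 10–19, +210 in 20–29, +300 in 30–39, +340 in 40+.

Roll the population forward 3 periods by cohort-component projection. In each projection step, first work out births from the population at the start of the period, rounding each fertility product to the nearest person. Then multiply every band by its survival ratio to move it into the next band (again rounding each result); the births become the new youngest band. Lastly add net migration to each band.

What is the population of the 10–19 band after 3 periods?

1942

(Groups numbered youngest = 1 to oldest = 5.)
[period 1]
Births: 2400 × 0.258 = 619 ; 9600 × 0.259 = 2486 ⇒ total 3105
Group 2: 9550 × 0.964 = 9206
Group 3: 4000 × 0.97 = 3880
Group 4: 2400 × 0.969 = 2326
Group 5: 9600 × 0.976 + 7900 × 0.599 = 9370 + 4732 = 14102
Net migration: Group 1 + 290 → 3395; Group 2 − 10 → 9196; Group 3 + 210 → 4090; Group 4 + 300 → 2626; Group 5 + 340 → 14442
Population now: 0–9=3395, 10–19=9196, 20–29=4090, 30–39=2626, 40+=14442
[period 2]
Births: 4090 × 0.258 = 1055 ; 2626 × 0.259 = 680 ⇒ total 1735
Group 2: 3395 × 0.964 = 3273
Group 3: 9196 × 0.97 = 8920
Group 4: 4090 × 0.969 = 3963
Group 5: 2626 × 0.976 + 14442 × 0.599 = 2563 + 8651 = 11214
Net migration: Group 1 + 290 → 2025; Group 2 − 10 → 3263; Group 3 + 210 → 9130; Group 4 + 300 → 4263; Group 5 + 340 → 11554
Population now: 0–9=2025, 10–19=3263, 20–29=9130, 30–39=4263, 40+=11554
[period 3]
Births: 9130 × 0.258 = 2356 ; 4263 × 0.259 = 1104 ⇒ total 3460
Group 2: 2025 × 0.964 = 1952
Group 3: 3263 × 0.97 = 3165
Group 4: 9130 × 0.969 = 8847
Group 5: 4263 × 0.976 + 11554 × 0.599 = 4161 + 6921 = 11082
Net migration: Group 1 + 290 → 3750; Group 2 − 10 → 1942; Group 3 + 210 → 3375; Group 4 + 300 → 9147; Group 5 + 340 → 11422
Population now: 0–9=3750, 10–19=1942, 20–29=3375, 30–39=9147, 40+=11422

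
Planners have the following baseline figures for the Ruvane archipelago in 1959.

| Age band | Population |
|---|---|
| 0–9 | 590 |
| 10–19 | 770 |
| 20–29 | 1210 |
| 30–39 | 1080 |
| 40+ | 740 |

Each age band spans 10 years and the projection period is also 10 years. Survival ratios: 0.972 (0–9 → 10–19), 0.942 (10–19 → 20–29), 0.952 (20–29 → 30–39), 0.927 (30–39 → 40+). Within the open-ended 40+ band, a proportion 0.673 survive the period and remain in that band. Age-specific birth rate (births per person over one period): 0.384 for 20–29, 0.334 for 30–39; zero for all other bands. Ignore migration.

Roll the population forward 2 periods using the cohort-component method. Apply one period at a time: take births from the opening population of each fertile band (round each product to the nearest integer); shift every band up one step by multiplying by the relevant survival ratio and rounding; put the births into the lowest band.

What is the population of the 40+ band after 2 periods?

Period 1:
Births: 1210 × 0.384 = 465 ; 1080 × 0.334 = 361 ⇒ total 826
10–19: 590 × 0.972 = 573
20–29: 770 × 0.942 = 725
30–39: 1210 × 0.952 = 1152
40+: 1080 × 0.927 + 740 × 0.673 = 1001 + 498 = 1499
Population now: 0–9=826, 10–19=573, 20–29=725, 30–39=1152, 40+=1499
Period 2:
Births: 725 × 0.384 = 278 ; 1152 × 0.334 = 385 ⇒ total 663
10–19: 826 × 0.972 = 803
20–29: 573 × 0.942 = 540
30–39: 725 × 0.952 = 690
40+: 1152 × 0.927 + 1499 × 0.673 = 1068 + 1009 = 2077
Population now: 0–9=663, 10–19=803, 20–29=540, 30–39=690, 40+=2077

2077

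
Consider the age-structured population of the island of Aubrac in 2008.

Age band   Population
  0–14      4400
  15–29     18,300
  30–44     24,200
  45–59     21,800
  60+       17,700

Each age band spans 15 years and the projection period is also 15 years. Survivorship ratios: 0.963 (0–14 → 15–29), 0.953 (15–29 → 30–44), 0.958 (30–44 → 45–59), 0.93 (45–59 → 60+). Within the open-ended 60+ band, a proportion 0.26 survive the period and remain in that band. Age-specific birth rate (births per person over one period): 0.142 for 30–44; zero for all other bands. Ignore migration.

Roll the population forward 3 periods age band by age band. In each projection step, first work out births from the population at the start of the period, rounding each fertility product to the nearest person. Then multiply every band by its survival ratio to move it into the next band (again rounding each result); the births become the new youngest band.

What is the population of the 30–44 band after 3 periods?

(Groups numbered youngest = 1 to oldest = 5.)
After projecting period 1:
Births: 24200 × 0.142 = 3436
Group 2: 4400 × 0.963 = 4237
Group 3: 18300 × 0.953 = 17440
Group 4: 24200 × 0.958 = 23184
Group 5: 21800 × 0.93 + 17700 × 0.26 = 20274 + 4602 = 24876
Population now: 0–14=3436, 15–29=4237, 30–44=17440, 45–59=23184, 60+=24876
After projecting period 2:
Births: 17440 × 0.142 = 2476
Group 2: 3436 × 0.963 = 3309
Group 3: 4237 × 0.953 = 4038
Group 4: 17440 × 0.958 = 16708
Group 5: 23184 × 0.93 + 24876 × 0.26 = 21561 + 6468 = 28029
Population now: 0–14=2476, 15–29=3309, 30–44=4038, 45–59=16708, 60+=28029
After projecting period 3:
Births: 4038 × 0.142 = 573
Group 2: 2476 × 0.963 = 2384
Group 3: 3309 × 0.953 = 3153
Group 4: 4038 × 0.958 = 3868
Group 5: 16708 × 0.93 + 28029 × 0.26 = 15538 + 7288 = 22826
Population now: 0–14=573, 15–29=2384, 30–44=3153, 45–59=3868, 60+=22826

3153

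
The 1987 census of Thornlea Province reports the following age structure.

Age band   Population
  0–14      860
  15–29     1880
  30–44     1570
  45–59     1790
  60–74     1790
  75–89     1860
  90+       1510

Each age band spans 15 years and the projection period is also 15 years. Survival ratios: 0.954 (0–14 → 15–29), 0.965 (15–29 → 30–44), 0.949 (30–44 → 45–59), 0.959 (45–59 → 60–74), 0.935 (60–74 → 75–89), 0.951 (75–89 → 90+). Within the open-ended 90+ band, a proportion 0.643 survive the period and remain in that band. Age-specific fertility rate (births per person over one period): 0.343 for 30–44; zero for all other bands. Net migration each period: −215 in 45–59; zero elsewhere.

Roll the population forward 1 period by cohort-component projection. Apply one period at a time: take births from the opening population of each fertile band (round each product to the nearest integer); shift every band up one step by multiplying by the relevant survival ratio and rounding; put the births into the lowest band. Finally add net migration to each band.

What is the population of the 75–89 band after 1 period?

Period 1.
Births: 1570 × 0.343 = 539
15–29: 860 × 0.954 = 820
30–44: 1880 × 0.965 = 1814
45–59: 1570 × 0.949 = 1490
60–74: 1790 × 0.959 = 1717
75–89: 1790 × 0.935 = 1674
90+: 1860 × 0.951 + 1510 × 0.643 = 1769 + 971 = 2740
Net migration: 45–59 − 215 → 1275
End of period: [539, 820, 1814, 1275, 1717, 1674, 2740]

1674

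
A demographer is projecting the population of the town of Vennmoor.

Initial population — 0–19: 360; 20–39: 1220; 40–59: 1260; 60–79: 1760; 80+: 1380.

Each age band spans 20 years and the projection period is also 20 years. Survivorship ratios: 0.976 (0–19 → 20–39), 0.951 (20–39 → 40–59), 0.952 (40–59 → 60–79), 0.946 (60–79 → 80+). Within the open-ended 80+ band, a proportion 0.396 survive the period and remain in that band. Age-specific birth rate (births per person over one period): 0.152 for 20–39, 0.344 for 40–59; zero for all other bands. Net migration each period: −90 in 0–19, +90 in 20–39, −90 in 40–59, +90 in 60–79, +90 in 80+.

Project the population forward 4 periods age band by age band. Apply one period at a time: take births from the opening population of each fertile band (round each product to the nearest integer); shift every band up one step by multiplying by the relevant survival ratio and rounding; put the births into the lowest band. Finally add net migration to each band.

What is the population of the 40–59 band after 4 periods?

316

[period 1]
Births: 1220 × 0.152 = 185  |  1260 × 0.344 = 433 → 618
20–39: 360 × 0.976 = 351
40–59: 1220 × 0.951 = 1160
60–79: 1260 × 0.952 = 1200
80+: 1760 × 0.946 + 1380 × 0.396 = 1665 + 546 = 2211
Net migration: 0–19 − 90 → 528; 20–39 + 90 → 441; 40–59 − 90 → 1070; 60–79 + 90 → 1290; 80+ + 90 → 2301
Population now: 0–19=528, 20–39=441, 40–59=1070, 60–79=1290, 80+=2301
[period 2]
Births: 441 × 0.152 = 67  |  1070 × 0.344 = 368 → 435
20–39: 528 × 0.976 = 515
40–59: 441 × 0.951 = 419
60–79: 1070 × 0.952 = 1019
80+: 1290 × 0.946 + 2301 × 0.396 = 1220 + 911 = 2131
Net migration: 0–19 − 90 → 345; 20–39 + 90 → 605; 40–59 − 90 → 329; 60–79 + 90 → 1109; 80+ + 90 → 2221
Population now: 0–19=345, 20–39=605, 40–59=329, 60–79=1109, 80+=2221
[period 3]
Births: 605 × 0.152 = 92  |  329 × 0.344 = 113 → 205
20–39: 345 × 0.976 = 337
40–59: 605 × 0.951 = 575
60–79: 329 × 0.952 = 313
80+: 1109 × 0.946 + 2221 × 0.396 = 1049 + 880 = 1929
Net migration: 0–19 − 90 → 115; 20–39 + 90 → 427; 40–59 − 90 → 485; 60–79 + 90 → 403; 80+ + 90 → 2019
Population now: 0–19=115, 20–39=427, 40–59=485, 60–79=403, 80+=2019
[period 4]
Births: 427 × 0.152 = 65  |  485 × 0.344 = 167 → 232
20–39: 115 × 0.976 = 112
40–59: 427 × 0.951 = 406
60–79: 485 × 0.952 = 462
80+: 403 × 0.946 + 2019 × 0.396 = 381 + 800 = 1181
Net migration: 0–19 − 90 → 142; 20–39 + 90 → 202; 40–59 − 90 → 316; 60–79 + 90 → 552; 80+ + 90 → 1271
Population now: 0–19=142, 20–39=202, 40–59=316, 60–79=552, 80+=1271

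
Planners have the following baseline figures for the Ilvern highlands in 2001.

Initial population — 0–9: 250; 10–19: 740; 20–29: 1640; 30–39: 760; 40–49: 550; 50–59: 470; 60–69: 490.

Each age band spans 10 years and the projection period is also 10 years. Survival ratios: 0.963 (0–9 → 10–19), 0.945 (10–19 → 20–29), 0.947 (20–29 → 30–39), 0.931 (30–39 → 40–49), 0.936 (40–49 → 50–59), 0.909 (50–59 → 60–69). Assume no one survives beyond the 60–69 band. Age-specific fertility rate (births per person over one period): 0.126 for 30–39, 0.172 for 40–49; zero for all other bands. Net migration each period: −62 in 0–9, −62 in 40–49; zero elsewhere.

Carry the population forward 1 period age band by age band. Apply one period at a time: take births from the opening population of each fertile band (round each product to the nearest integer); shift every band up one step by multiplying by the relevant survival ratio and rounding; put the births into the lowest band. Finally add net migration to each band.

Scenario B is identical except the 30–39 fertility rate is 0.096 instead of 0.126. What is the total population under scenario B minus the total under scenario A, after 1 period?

Numbering the groups 1..7 from youngest to oldest:
After projecting period 1:
Births: 760 × 0.126 = 96 ; 550 × 0.172 = 95 → total 191
Group 2: 250 × 0.963 = 241
Group 3: 740 × 0.945 = 699
Group 4: 1640 × 0.947 = 1553
Group 5: 760 × 0.931 = 708
Group 6: 550 × 0.936 = 515
Group 7: 470 × 0.909 = 427
Net migration: Group 1 − 62 → 129; Group 5 − 62 → 646
Population now: 0–9=129, 10–19=241, 20–29=699, 30–39=1553, 40–49=646, 50–59=515, 60–69=427
Scenario A total after 1 period: 4210
Scenario B projection —
After projecting period 1:
Births: 760 × 0.096 = 73 ; 550 × 0.172 = 95 → total 168
Group 2: 250 × 0.963 = 241
Group 3: 740 × 0.945 = 699
Group 4: 1640 × 0.947 = 1553
Group 5: 760 × 0.931 = 708
Group 6: 550 × 0.936 = 515
Group 7: 470 × 0.909 = 427
Net migration: Group 1 − 62 → 106; Group 5 − 62 → 646
Population now: 0–9=106, 10–19=241, 20–29=699, 30–39=1553, 40–49=646, 50–59=515, 60–69=427
Scenario B total after 1 period: 4187
Difference B − A = 4187 − 4210 = -23

-23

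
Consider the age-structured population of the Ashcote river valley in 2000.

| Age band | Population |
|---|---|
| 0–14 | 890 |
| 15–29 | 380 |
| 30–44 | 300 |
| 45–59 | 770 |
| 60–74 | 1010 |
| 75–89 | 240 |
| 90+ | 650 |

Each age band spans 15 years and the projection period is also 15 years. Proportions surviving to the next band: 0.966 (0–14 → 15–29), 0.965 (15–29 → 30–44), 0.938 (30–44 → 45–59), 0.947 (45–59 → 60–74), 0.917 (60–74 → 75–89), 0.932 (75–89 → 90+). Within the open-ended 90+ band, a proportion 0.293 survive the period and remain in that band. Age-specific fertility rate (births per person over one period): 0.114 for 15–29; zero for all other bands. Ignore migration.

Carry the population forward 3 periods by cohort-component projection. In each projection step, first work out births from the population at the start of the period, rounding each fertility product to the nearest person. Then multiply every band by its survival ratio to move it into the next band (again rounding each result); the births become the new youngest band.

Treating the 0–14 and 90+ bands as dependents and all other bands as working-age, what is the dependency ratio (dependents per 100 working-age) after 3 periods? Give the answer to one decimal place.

— Period 1 —
Births: 380 × 0.114 = 43
15–29: 890 × 0.966 = 860
30–44: 380 × 0.965 = 367
45–59: 300 × 0.938 = 281
60–74: 770 × 0.947 = 729
75–89: 1010 × 0.917 = 926
90+: 240 × 0.932 + 650 × 0.293 = 224 + 190 = 414
Giving 43 / 860 / 367 / 281 / 729 / 926 / 414.
— Period 2 —
Births: 860 × 0.114 = 98
15–29: 43 × 0.966 = 42
30–44: 860 × 0.965 = 830
45–59: 367 × 0.938 = 344
60–74: 281 × 0.947 = 266
75–89: 729 × 0.917 = 668
90+: 926 × 0.932 + 414 × 0.293 = 863 + 121 = 984
Giving 98 / 42 / 830 / 344 / 266 / 668 / 984.
— Period 3 —
Births: 42 × 0.114 = 5
15–29: 98 × 0.966 = 95
30–44: 42 × 0.965 = 41
45–59: 830 × 0.938 = 779
60–74: 344 × 0.947 = 326
75–89: 266 × 0.917 = 244
90+: 668 × 0.932 + 984 × 0.293 = 623 + 288 = 911
Giving 5 / 95 / 41 / 779 / 326 / 244 / 911.
Dependents (band 0–14 + band 90+) = 5 + 911 = 916; working-age = 1485; ratio = 916/1485 × 100 = 61.7

61.7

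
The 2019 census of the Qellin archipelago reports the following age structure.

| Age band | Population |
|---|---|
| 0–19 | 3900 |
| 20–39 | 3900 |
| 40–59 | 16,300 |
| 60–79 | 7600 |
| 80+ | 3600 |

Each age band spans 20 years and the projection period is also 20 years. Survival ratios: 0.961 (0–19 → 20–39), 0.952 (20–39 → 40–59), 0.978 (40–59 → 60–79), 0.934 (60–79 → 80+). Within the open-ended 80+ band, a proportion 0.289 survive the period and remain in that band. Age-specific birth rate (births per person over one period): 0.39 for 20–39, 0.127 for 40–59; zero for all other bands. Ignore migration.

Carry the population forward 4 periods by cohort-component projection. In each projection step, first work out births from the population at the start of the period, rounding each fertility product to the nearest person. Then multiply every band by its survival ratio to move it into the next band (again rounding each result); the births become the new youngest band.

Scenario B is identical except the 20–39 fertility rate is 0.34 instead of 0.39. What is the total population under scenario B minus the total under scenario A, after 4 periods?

-750

[period 1]
Births: 3900 × 0.39 = 1521  |  16300 × 0.127 = 2070 → 3591
20–39: 3900 × 0.961 = 3748
40–59: 3900 × 0.952 = 3713
60–79: 16300 × 0.978 = 15941
80+: 7600 × 0.934 + 3600 × 0.289 = 7098 + 1040 = 8138
Population now: 0–19=3591, 20–39=3748, 40–59=3713, 60–79=15941, 80+=8138
[period 2]
Births: 3748 × 0.39 = 1462  |  3713 × 0.127 = 472 → 1934
20–39: 3591 × 0.961 = 3451
40–59: 3748 × 0.952 = 3568
60–79: 3713 × 0.978 = 3631
80+: 15941 × 0.934 + 8138 × 0.289 = 14889 + 2352 = 17241
Population now: 0–19=1934, 20–39=3451, 40–59=3568, 60–79=3631, 80+=17241
[period 3]
Births: 3451 × 0.39 = 1346  |  3568 × 0.127 = 453 → 1799
20–39: 1934 × 0.961 = 1859
40–59: 3451 × 0.952 = 3285
60–79: 3568 × 0.978 = 3490
80+: 3631 × 0.934 + 17241 × 0.289 = 3391 + 4983 = 8374
Population now: 0–19=1799, 20–39=1859, 40–59=3285, 60–79=3490, 80+=8374
[period 4]
Births: 1859 × 0.39 = 725  |  3285 × 0.127 = 417 → 1142
20–39: 1799 × 0.961 = 1729
40–59: 1859 × 0.952 = 1770
60–79: 3285 × 0.978 = 3213
80+: 3490 × 0.934 + 8374 × 0.289 = 3260 + 2420 = 5680
Population now: 0–19=1142, 20–39=1729, 40–59=1770, 60–79=3213, 80+=5680
Scenario A total after 4 periods: 13534
Scenario B projection —
[period 1]
Births: 3900 × 0.34 = 1326  |  16300 × 0.127 = 2070 → 3396
20–39: 3900 × 0.961 = 3748
40–59: 3900 × 0.952 = 3713
60–79: 16300 × 0.978 = 15941
80+: 7600 × 0.934 + 3600 × 0.289 = 7098 + 1040 = 8138
Population now: 0–19=3396, 20–39=3748, 40–59=3713, 60–79=15941, 80+=8138
[period 2]
Births: 3748 × 0.34 = 1274  |  3713 × 0.127 = 472 → 1746
20–39: 3396 × 0.961 = 3264
40–59: 3748 × 0.952 = 3568
60–79: 3713 × 0.978 = 3631
80+: 15941 × 0.934 + 8138 × 0.289 = 14889 + 2352 = 17241
Population now: 0–19=1746, 20–39=3264, 40–59=3568, 60–79=3631, 80+=17241
[period 3]
Births: 3264 × 0.34 = 1110  |  3568 × 0.127 = 453 → 1563
20–39: 1746 × 0.961 = 1678
40–59: 3264 × 0.952 = 3107
60–79: 3568 × 0.978 = 3490
80+: 3631 × 0.934 + 17241 × 0.289 = 3391 + 4983 = 8374
Population now: 0–19=1563, 20–39=1678, 40–59=3107, 60–79=3490, 80+=8374
[period 4]
Births: 1678 × 0.34 = 571  |  3107 × 0.127 = 395 → 966
20–39: 1563 × 0.961 = 1502
40–59: 1678 × 0.952 = 1597
60–79: 3107 × 0.978 = 3039
80+: 3490 × 0.934 + 8374 × 0.289 = 3260 + 2420 = 5680
Population now: 0–19=966, 20–39=1502, 40–59=1597, 60–79=3039, 80+=5680
Scenario B total after 4 periods: 12784
Difference B − A = 12784 − 13534 = -750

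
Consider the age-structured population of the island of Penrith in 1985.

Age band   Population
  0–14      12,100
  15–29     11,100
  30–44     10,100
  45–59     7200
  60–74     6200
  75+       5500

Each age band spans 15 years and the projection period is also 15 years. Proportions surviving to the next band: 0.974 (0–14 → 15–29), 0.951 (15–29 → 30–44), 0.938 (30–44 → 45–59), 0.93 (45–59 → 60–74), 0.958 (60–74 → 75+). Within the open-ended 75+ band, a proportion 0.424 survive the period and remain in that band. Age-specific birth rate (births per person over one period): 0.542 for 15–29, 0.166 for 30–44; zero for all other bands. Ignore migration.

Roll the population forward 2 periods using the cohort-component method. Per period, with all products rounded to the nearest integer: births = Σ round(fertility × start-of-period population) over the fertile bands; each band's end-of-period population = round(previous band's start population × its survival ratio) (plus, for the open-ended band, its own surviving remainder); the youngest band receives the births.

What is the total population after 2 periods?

55475

Numbering the groups 1..6 from youngest to oldest:
— Period 1 —
Births: 11100 × 0.542 = 6016 ; 10100 × 0.166 = 1677 → 7693
Group 2: 12100 × 0.974 = 11785
Group 3: 11100 × 0.951 = 10556
Group 4: 10100 × 0.938 = 9474
Group 5: 7200 × 0.93 = 6696
Group 6: 6200 × 0.958 + 5500 × 0.424 = 5940 + 2332 = 8272
Giving 7693 / 11785 / 10556 / 9474 / 6696 / 8272.
— Period 2 —
Births: 11785 × 0.542 = 6387 ; 10556 × 0.166 = 1752 → 8139
Group 2: 7693 × 0.974 = 7493
Group 3: 11785 × 0.951 = 11208
Group 4: 10556 × 0.938 = 9902
Group 5: 9474 × 0.93 = 8811
Group 6: 6696 × 0.958 + 8272 × 0.424 = 6415 + 3507 = 9922
Giving 8139 / 7493 / 11208 / 9902 / 8811 / 9922.
Total after period 2: 8139 + 7493 + 11208 + 9902 + 8811 + 9922 = 55475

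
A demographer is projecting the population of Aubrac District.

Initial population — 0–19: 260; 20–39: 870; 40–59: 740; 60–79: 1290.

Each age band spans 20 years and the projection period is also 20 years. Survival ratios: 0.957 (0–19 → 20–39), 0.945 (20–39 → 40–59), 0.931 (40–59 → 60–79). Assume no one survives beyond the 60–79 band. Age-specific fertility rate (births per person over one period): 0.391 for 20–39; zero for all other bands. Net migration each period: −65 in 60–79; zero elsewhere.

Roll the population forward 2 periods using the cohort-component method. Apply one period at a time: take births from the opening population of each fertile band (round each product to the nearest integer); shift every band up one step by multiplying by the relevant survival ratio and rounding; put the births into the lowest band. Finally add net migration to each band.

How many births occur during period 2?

— Period 1 —
Births: 870 × 0.391 = 340
20–39: 260 × 0.957 = 249
40–59: 870 × 0.945 = 822
60–79: 740 × 0.931 = 689
Net migration: 60–79 − 65 → 624
Population now: 0–19=340, 20–39=249, 40–59=822, 60–79=624
— Period 2 —
Births: 249 × 0.391 = 97
20–39: 340 × 0.957 = 325
40–59: 249 × 0.945 = 235
60–79: 822 × 0.931 = 765
Net migration: 60–79 − 65 → 700
Population now: 0–19=97, 20–39=325, 40–59=235, 60–79=700

97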